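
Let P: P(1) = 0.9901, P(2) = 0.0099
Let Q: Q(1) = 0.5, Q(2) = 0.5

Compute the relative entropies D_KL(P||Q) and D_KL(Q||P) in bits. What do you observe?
D_KL(P||Q) = 0.9199 bits, D_KL(Q||P) = 2.3364 bits. The two directions give different values (D_KL(Q||P) exceeds D_KL(P||Q) by 1.4165 bits): KL divergence is asymmetric.

D_KL(P||Q) = Σ P(x) log₂(P(x)/Q(x))

Computing term by term:
  P(1)·log₂(P(1)/Q(1)) = 0.9901·log₂(0.9901/0.5) = 0.97589
  P(2)·log₂(P(2)/Q(2)) = 0.0099·log₂(0.0099/0.5) = -0.05602

D_KL(P||Q) = 0.97589 - 0.05602 = 0.91987 ≈ 0.9199 bits

D_KL(Q||P) = Σ Q(x) log₂(Q(x)/P(x))

Computing term by term:
  Q(1)·log₂(Q(1)/P(1)) = 0.5·log₂(0.5/0.9901) = -0.49282
  Q(2)·log₂(Q(2)/P(2)) = 0.5·log₂(0.5/0.0099) = 2.82918

D_KL(Q||P) = -0.49282 + 2.82918 = 2.33636 ≈ 2.3364 bits

These are NOT equal (difference: 1.4165 bits). KL divergence is asymmetric: D_KL(P||Q) ≠ D_KL(Q||P) in general.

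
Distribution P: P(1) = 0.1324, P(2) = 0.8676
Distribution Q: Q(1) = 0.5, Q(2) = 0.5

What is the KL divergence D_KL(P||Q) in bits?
0.4360 bits

D_KL(P||Q) = Σ P(x) log₂(P(x)/Q(x))

Computing term by term:
  P(1)·log₂(P(1)/Q(1)) = 0.1324·log₂(0.1324/0.5) = -0.25381
  P(2)·log₂(P(2)/Q(2)) = 0.8676·log₂(0.8676/0.5) = 0.68983

D_KL(P||Q) = -0.25381 + 0.68983 = 0.43602 ≈ 0.4360 bits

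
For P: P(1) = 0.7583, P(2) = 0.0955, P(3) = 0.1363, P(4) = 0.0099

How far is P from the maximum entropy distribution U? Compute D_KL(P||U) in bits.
0.9159 bits

U(i) = 1/4 for all i

D_KL(P||U) = Σ P(x) log₂(P(x) / (1/4))
           = Σ P(x) log₂(P(x)) + log₂(4)
           = log₂(4) - H(P)

H(P) = -Σ P(x) log₂(P(x)):
  -P(1)·log₂(P(1)) = -(0.7583)·log₂(0.7583) = 0.30268
  -P(2)·log₂(P(2)) = -(0.0955)·log₂(0.0955) = 0.32359
  -P(3)·log₂(P(3)) = -(0.1363)·log₂(0.1363) = 0.39188
  -P(4)·log₂(P(4)) = -(0.0099)·log₂(0.0099) = 0.06592
H(P) = 0.30268 + 0.32359 + 0.39188 + 0.06592 = 1.08407 bits

log₂(4) = 2.00000 bits

D_KL(P||U) = 2.00000 - 1.08407 = 0.91593 ≈ 0.9159 bits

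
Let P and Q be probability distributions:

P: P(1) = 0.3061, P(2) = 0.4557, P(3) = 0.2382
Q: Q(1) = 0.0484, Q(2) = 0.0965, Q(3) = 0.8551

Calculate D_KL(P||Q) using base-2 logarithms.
1.3958 bits

D_KL(P||Q) = Σ P(x) log₂(P(x)/Q(x))

Computing term by term:
  P(1)·log₂(P(1)/Q(1)) = 0.3061·log₂(0.3061/0.0484) = 0.81451
  P(2)·log₂(P(2)/Q(2)) = 0.4557·log₂(0.4557/0.0965) = 1.02053
  P(3)·log₂(P(3)/Q(3)) = 0.2382·log₂(0.2382/0.8551) = -0.43922

D_KL(P||Q) = 0.81451 + 1.02053 - 0.43922 = 1.39582 ≈ 1.3958 bits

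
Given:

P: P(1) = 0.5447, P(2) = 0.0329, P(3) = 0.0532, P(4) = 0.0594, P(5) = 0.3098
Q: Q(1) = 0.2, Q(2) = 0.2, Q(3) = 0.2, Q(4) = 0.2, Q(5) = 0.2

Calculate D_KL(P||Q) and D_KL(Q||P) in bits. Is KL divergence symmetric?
D_KL(P||Q) = 0.6916 bits, D_KL(Q||P) = 0.8378 bits. No, KL divergence is not symmetric.

D_KL(P||Q) = Σ P(x) log₂(P(x)/Q(x))

Computing term by term:
  P(1)·log₂(P(1)/Q(1)) = 0.5447·log₂(0.5447/0.2) = 0.78734
  P(2)·log₂(P(2)/Q(2)) = 0.0329·log₂(0.0329/0.2) = -0.08567
  P(3)·log₂(P(3)/Q(3)) = 0.0532·log₂(0.0532/0.2) = -0.10164
  P(4)·log₂(P(4)/Q(4)) = 0.0594·log₂(0.0594/0.2) = -0.10404
  P(5)·log₂(P(5)/Q(5)) = 0.3098·log₂(0.3098/0.2) = 0.19559

D_KL(P||Q) = 0.78734 - 0.08567 - 0.10164 - 0.10404 + 0.19559 = 0.69158 ≈ 0.6916 bits

D_KL(Q||P) = Σ Q(x) log₂(Q(x)/P(x))

Computing term by term:
  Q(1)·log₂(Q(1)/P(1)) = 0.2·log₂(0.2/0.5447) = -0.28909
  Q(2)·log₂(Q(2)/P(2)) = 0.2·log₂(0.2/0.0329) = 0.52077
  Q(3)·log₂(Q(3)/P(3)) = 0.2·log₂(0.2/0.0532) = 0.38210
  Q(4)·log₂(Q(4)/P(4)) = 0.2·log₂(0.2/0.0594) = 0.35029
  Q(5)·log₂(Q(5)/P(5)) = 0.2·log₂(0.2/0.3098) = -0.12627

D_KL(Q||P) = -0.28909 + 0.52077 + 0.38210 + 0.35029 - 0.12627 = 0.83780 ≈ 0.8378 bits

These are NOT equal (difference: 0.1462 bits). KL divergence is asymmetric: D_KL(P||Q) ≠ D_KL(Q||P) in general.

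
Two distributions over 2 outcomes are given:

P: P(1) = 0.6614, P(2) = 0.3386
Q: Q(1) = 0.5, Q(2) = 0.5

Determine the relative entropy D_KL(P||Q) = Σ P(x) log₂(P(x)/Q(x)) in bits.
0.0765 bits

D_KL(P||Q) = Σ P(x) log₂(P(x)/Q(x))

Computing term by term:
  P(1)·log₂(P(1)/Q(1)) = 0.6614·log₂(0.6614/0.5) = 0.26694
  P(2)·log₂(P(2)/Q(2)) = 0.3386·log₂(0.3386/0.5) = -0.19041

D_KL(P||Q) = 0.26694 - 0.19041 = 0.07653 ≈ 0.0765 bits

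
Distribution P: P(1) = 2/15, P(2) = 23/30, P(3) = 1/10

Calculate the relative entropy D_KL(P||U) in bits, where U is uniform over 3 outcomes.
0.5713 bits

U(i) = 1/3 for all i

D_KL(P||U) = Σ P(x) log₂(P(x) / (1/3))
           = Σ P(x) log₂(P(x)) + log₂(3)
           = log₂(3) - H(P)

H(P) = -Σ P(x) log₂(P(x)):
  -P(1)·log₂(P(1)) = -(2/15)·log₂(2/15) = 0.38759
  -P(2)·log₂(P(2)) = -(23/30)·log₂(23/30) = 0.29389
  -P(3)·log₂(P(3)) = -(1/10)·log₂(1/10) = 0.33219
H(P) = 0.38759 + 0.29389 + 0.33219 = 1.01367 bits

log₂(3) = 1.58496 bits

D_KL(P||U) = 1.58496 - 1.01367 = 0.57129 ≈ 0.5713 bits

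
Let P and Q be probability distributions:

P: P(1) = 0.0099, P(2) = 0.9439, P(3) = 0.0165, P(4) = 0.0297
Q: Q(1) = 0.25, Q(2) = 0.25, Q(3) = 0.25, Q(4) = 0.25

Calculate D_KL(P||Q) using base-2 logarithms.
1.6071 bits

D_KL(P||Q) = Σ P(x) log₂(P(x)/Q(x))

Computing term by term:
  P(1)·log₂(P(1)/Q(1)) = 0.0099·log₂(0.0099/0.25) = -0.04612
  P(2)·log₂(P(2)/Q(2)) = 0.9439·log₂(0.9439/0.25) = 1.80918
  P(3)·log₂(P(3)/Q(3)) = 0.0165·log₂(0.0165/0.25) = -0.06470
  P(4)·log₂(P(4)/Q(4)) = 0.0297·log₂(0.0297/0.25) = -0.09128

D_KL(P||Q) = -0.04612 + 1.80918 - 0.06470 - 0.09128 = 1.60708 ≈ 1.6071 bits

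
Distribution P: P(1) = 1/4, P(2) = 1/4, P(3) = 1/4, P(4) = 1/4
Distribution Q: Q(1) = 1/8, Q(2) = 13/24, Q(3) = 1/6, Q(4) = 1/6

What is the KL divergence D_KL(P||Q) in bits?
0.2636 bits

D_KL(P||Q) = Σ P(x) log₂(P(x)/Q(x))

Computing term by term:
  P(1)·log₂(P(1)/Q(1)) = (1/4)·log₂((1/4)/(1/8)) = 0.25000
  P(2)·log₂(P(2)/Q(2)) = (1/4)·log₂((1/4)/(13/24)) = -0.27887
  P(3)·log₂(P(3)/Q(3)) = (1/4)·log₂((1/4)/(1/6)) = 0.14624
  P(4)·log₂(P(4)/Q(4)) = (1/4)·log₂((1/4)/(1/6)) = 0.14624

D_KL(P||Q) = 0.25000 - 0.27887 + 0.14624 + 0.14624 = 0.26361 ≈ 0.2636 bits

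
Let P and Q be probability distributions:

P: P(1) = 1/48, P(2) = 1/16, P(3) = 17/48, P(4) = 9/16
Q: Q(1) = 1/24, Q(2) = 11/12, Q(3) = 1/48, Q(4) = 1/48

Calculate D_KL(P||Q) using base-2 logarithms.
3.8593 bits

D_KL(P||Q) = Σ P(x) log₂(P(x)/Q(x))

Computing term by term:
  P(1)·log₂(P(1)/Q(1)) = (1/48)·log₂((1/48)/(1/24)) = -0.02083
  P(2)·log₂(P(2)/Q(2)) = (1/16)·log₂((1/16)/(11/12)) = -0.24215
  P(3)·log₂(P(3)/Q(3)) = (17/48)·log₂((17/48)/(1/48)) = 1.44764
  P(4)·log₂(P(4)/Q(4)) = (9/16)·log₂((9/16)/(1/48)) = 2.67462

D_KL(P||Q) = -0.02083 - 0.24215 + 1.44764 + 2.67462 = 3.85928 ≈ 3.8593 bits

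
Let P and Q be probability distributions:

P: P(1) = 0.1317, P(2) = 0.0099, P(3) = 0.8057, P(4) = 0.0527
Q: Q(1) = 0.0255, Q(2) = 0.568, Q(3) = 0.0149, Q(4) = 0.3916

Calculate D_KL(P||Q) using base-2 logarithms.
4.7399 bits

D_KL(P||Q) = Σ P(x) log₂(P(x)/Q(x))

Computing term by term:
  P(1)·log₂(P(1)/Q(1)) = 0.1317·log₂(0.1317/0.0255) = 0.31196
  P(2)·log₂(P(2)/Q(2)) = 0.0099·log₂(0.0099/0.568) = -0.05784
  P(3)·log₂(P(3)/Q(3)) = 0.8057·log₂(0.8057/0.0149) = 4.63830
  P(4)·log₂(P(4)/Q(4)) = 0.0527·log₂(0.0527/0.3916) = -0.15249

D_KL(P||Q) = 0.31196 - 0.05784 + 4.63830 - 0.15249 = 4.73993 ≈ 4.7399 bits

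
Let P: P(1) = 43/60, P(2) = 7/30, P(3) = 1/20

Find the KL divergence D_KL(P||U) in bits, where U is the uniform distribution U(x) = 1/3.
0.5345 bits

U(i) = 1/3 for all i

D_KL(P||U) = Σ P(x) log₂(P(x) / (1/3))
           = Σ P(x) log₂(P(x)) + log₂(3)
           = log₂(3) - H(P)

H(P) = -Σ P(x) log₂(P(x)):
  -P(1)·log₂(P(1)) = -(43/60)·log₂(43/60) = 0.34445
  -P(2)·log₂(P(2)) = -(7/30)·log₂(7/30) = 0.48989
  -P(3)·log₂(P(3)) = -(1/20)·log₂(1/20) = 0.21610
H(P) = 0.34445 + 0.48989 + 0.21610 = 1.05044 bits

log₂(3) = 1.58496 bits

D_KL(P||U) = 1.58496 - 1.05044 = 0.53452 ≈ 0.5345 bits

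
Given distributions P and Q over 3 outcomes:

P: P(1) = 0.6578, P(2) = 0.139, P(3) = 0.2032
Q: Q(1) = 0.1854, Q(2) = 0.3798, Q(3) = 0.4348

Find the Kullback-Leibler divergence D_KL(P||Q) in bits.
0.7772 bits

D_KL(P||Q) = Σ P(x) log₂(P(x)/Q(x))

Computing term by term:
  P(1)·log₂(P(1)/Q(1)) = 0.6578·log₂(0.6578/0.1854) = 1.20181
  P(2)·log₂(P(2)/Q(2)) = 0.139·log₂(0.139/0.3798) = -0.20157
  P(3)·log₂(P(3)/Q(3)) = 0.2032·log₂(0.2032/0.4348) = -0.22300

D_KL(P||Q) = 1.20181 - 0.20157 - 0.22300 = 0.77724 ≈ 0.7772 bits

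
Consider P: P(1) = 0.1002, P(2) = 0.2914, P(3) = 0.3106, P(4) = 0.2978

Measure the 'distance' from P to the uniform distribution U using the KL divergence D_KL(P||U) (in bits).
0.1047 bits

U(i) = 1/4 for all i

D_KL(P||U) = Σ P(x) log₂(P(x) / (1/4))
           = Σ P(x) log₂(P(x)) + log₂(4)
           = log₂(4) - H(P)

H(P) = -Σ P(x) log₂(P(x)):
  -P(1)·log₂(P(1)) = -(0.1002)·log₂(0.1002) = 0.33257
  -P(2)·log₂(P(2)) = -(0.2914)·log₂(0.2914) = 0.51838
  -P(3)·log₂(P(3)) = -(0.3106)·log₂(0.3106) = 0.52394
  -P(4)·log₂(P(4)) = -(0.2978)·log₂(0.2978) = 0.52043
H(P) = 0.33257 + 0.51838 + 0.52394 + 0.52043 = 1.89532 bits

log₂(4) = 2.00000 bits

D_KL(P||U) = 2.00000 - 1.89532 = 0.10468 ≈ 0.1047 bits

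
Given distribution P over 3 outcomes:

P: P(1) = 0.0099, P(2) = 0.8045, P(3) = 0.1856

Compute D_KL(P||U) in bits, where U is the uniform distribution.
0.8156 bits

U(i) = 1/3 for all i

D_KL(P||U) = Σ P(x) log₂(P(x) / (1/3))
           = Σ P(x) log₂(P(x)) + log₂(3)
           = log₂(3) - H(P)

H(P) = -Σ P(x) log₂(P(x)):
  -P(1)·log₂(P(1)) = -(0.0099)·log₂(0.0099) = 0.06592
  -P(2)·log₂(P(2)) = -(0.8045)·log₂(0.8045) = 0.25248
  -P(3)·log₂(P(3)) = -(0.1856)·log₂(0.1856) = 0.45096
H(P) = 0.06592 + 0.25248 + 0.45096 = 0.76936 bits

log₂(3) = 1.58496 bits

D_KL(P||U) = 1.58496 - 0.76936 = 0.81560 ≈ 0.8156 bits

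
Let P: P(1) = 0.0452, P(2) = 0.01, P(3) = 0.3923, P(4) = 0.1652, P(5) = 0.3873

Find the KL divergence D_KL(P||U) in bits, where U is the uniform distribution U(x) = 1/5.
0.5648 bits

U(i) = 1/5 for all i

D_KL(P||U) = Σ P(x) log₂(P(x) / (1/5))
           = Σ P(x) log₂(P(x)) + log₂(5)
           = log₂(5) - H(P)

H(P) = -Σ P(x) log₂(P(x)):
  -P(1)·log₂(P(1)) = -(0.0452)·log₂(0.0452) = 0.20193
  -P(2)·log₂(P(2)) = -(0.01)·log₂(0.01) = 0.06644
  -P(3)·log₂(P(3)) = -(0.3923)·log₂(0.3923) = 0.52959
  -P(4)·log₂(P(4)) = -(0.1652)·log₂(0.1652) = 0.42914
  -P(5)·log₂(P(5)) = -(0.3873)·log₂(0.3873) = 0.53001
H(P) = 0.20193 + 0.06644 + 0.52959 + 0.42914 + 0.53001 = 1.75711 bits

log₂(5) = 2.32193 bits

D_KL(P||U) = 2.32193 - 1.75711 = 0.56482 ≈ 0.5648 bits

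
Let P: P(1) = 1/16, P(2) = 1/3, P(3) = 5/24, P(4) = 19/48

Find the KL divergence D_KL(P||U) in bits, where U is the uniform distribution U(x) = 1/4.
0.2210 bits

U(i) = 1/4 for all i

D_KL(P||U) = Σ P(x) log₂(P(x) / (1/4))
           = Σ P(x) log₂(P(x)) + log₂(4)
           = log₂(4) - H(P)

H(P) = -Σ P(x) log₂(P(x)):
  -P(1)·log₂(P(1)) = -(1/16)·log₂(1/16) = 0.25000
  -P(2)·log₂(P(2)) = -(1/3)·log₂(1/3) = 0.52832
  -P(3)·log₂(P(3)) = -(5/24)·log₂(5/24) = 0.47147
  -P(4)·log₂(P(4)) = -(19/48)·log₂(19/48) = 0.52924
H(P) = 0.25000 + 0.52832 + 0.47147 + 0.52924 = 1.77903 bits

log₂(4) = 2.00000 bits

D_KL(P||U) = 2.00000 - 1.77903 = 0.22097 ≈ 0.2210 bits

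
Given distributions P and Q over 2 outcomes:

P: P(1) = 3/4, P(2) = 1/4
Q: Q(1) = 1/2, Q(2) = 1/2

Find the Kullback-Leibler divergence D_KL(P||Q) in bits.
0.1887 bits

D_KL(P||Q) = Σ P(x) log₂(P(x)/Q(x))

Computing term by term:
  P(1)·log₂(P(1)/Q(1)) = (3/4)·log₂((3/4)/(1/2)) = 0.43872
  P(2)·log₂(P(2)/Q(2)) = (1/4)·log₂((1/4)/(1/2)) = -0.25000

D_KL(P||Q) = 0.43872 - 0.25000 = 0.18872 ≈ 0.1887 bits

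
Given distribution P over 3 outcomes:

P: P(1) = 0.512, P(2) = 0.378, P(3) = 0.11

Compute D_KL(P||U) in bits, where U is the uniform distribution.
0.2097 bits

U(i) = 1/3 for all i

D_KL(P||U) = Σ P(x) log₂(P(x) / (1/3))
           = Σ P(x) log₂(P(x)) + log₂(3)
           = log₂(3) - H(P)

H(P) = -Σ P(x) log₂(P(x)):
  -P(1)·log₂(P(1)) = -(0.512)·log₂(0.512) = 0.49448
  -P(2)·log₂(P(2)) = -(0.378)·log₂(0.378) = 0.53054
  -P(3)·log₂(P(3)) = -(0.11)·log₂(0.11) = 0.35029
H(P) = 0.49448 + 0.53054 + 0.35029 = 1.37531 bits

log₂(3) = 1.58496 bits

D_KL(P||U) = 1.58496 - 1.37531 = 0.20965 ≈ 0.2097 bits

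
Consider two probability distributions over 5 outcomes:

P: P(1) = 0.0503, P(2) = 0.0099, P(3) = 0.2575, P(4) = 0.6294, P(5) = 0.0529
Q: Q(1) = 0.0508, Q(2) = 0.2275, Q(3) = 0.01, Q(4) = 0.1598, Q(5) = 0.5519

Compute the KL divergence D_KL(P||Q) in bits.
2.2271 bits

D_KL(P||Q) = Σ P(x) log₂(P(x)/Q(x))

Computing term by term:
  P(1)·log₂(P(1)/Q(1)) = 0.0503·log₂(0.0503/0.0508) = -0.00072
  P(2)·log₂(P(2)/Q(2)) = 0.0099·log₂(0.0099/0.2275) = -0.04477
  P(3)·log₂(P(3)/Q(3)) = 0.2575·log₂(0.2575/0.01) = 1.20677
  P(4)·log₂(P(4)/Q(4)) = 0.6294·log₂(0.6294/0.1598) = 1.24477
  P(5)·log₂(P(5)/Q(5)) = 0.0529·log₂(0.0529/0.5519) = -0.17896

D_KL(P||Q) = -0.00072 - 0.04477 + 1.20677 + 1.24477 - 0.17896 = 2.22709 ≈ 2.2271 bits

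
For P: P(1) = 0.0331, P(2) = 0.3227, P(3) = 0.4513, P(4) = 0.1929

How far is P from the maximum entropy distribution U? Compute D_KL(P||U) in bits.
0.3347 bits

U(i) = 1/4 for all i

D_KL(P||U) = Σ P(x) log₂(P(x) / (1/4))
           = Σ P(x) log₂(P(x)) + log₂(4)
           = log₂(4) - H(P)

H(P) = -Σ P(x) log₂(P(x)):
  -P(1)·log₂(P(1)) = -(0.0331)·log₂(0.0331) = 0.16275
  -P(2)·log₂(P(2)) = -(0.3227)·log₂(0.3227) = 0.52656
  -P(3)·log₂(P(3)) = -(0.4513)·log₂(0.4513) = 0.51802
  -P(4)·log₂(P(4)) = -(0.1929)·log₂(0.1929) = 0.45796
H(P) = 0.16275 + 0.52656 + 0.51802 + 0.45796 = 1.66529 bits

log₂(4) = 2.00000 bits

D_KL(P||U) = 2.00000 - 1.66529 = 0.33471 ≈ 0.3347 bits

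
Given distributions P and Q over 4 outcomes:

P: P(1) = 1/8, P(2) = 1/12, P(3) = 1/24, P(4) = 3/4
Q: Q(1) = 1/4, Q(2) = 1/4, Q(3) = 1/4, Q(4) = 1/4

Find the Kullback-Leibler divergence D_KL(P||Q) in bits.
0.8239 bits

D_KL(P||Q) = Σ P(x) log₂(P(x)/Q(x))

Computing term by term:
  P(1)·log₂(P(1)/Q(1)) = (1/8)·log₂((1/8)/(1/4)) = -0.12500
  P(2)·log₂(P(2)/Q(2)) = (1/12)·log₂((1/12)/(1/4)) = -0.13208
  P(3)·log₂(P(3)/Q(3)) = (1/24)·log₂((1/24)/(1/4)) = -0.10771
  P(4)·log₂(P(4)/Q(4)) = (3/4)·log₂((3/4)/(1/4)) = 1.18872

D_KL(P||Q) = -0.12500 - 0.13208 - 0.10771 + 1.18872 = 0.82393 ≈ 0.8239 bits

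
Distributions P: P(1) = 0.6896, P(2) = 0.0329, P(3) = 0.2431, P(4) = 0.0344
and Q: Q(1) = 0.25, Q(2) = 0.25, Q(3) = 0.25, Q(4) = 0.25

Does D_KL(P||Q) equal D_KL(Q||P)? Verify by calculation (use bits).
D_KL(P||Q) = 0.8050 bits, D_KL(Q||P) = 1.0909 bits. No — D_KL(P||Q) ≠ D_KL(Q||P) for this pair.

D_KL(P||Q) = Σ P(x) log₂(P(x)/Q(x))

Computing term by term:
  P(1)·log₂(P(1)/Q(1)) = 0.6896·log₂(0.6896/0.25) = 1.00946
  P(2)·log₂(P(2)/Q(2)) = 0.0329·log₂(0.0329/0.25) = -0.09626
  P(3)·log₂(P(3)/Q(3)) = 0.2431·log₂(0.2431/0.25) = -0.00982
  P(4)·log₂(P(4)/Q(4)) = 0.0344·log₂(0.0344/0.25) = -0.09843

D_KL(P||Q) = 1.00946 - 0.09626 - 0.00982 - 0.09843 = 0.80495 ≈ 0.8050 bits

D_KL(Q||P) = Σ Q(x) log₂(Q(x)/P(x))

Computing term by term:
  Q(1)·log₂(Q(1)/P(1)) = 0.25·log₂(0.25/0.6896) = -0.36596
  Q(2)·log₂(Q(2)/P(2)) = 0.25·log₂(0.25/0.0329) = 0.73144
  Q(3)·log₂(Q(3)/P(3)) = 0.25·log₂(0.25/0.2431) = 0.01009
  Q(4)·log₂(Q(4)/P(4)) = 0.25·log₂(0.25/0.0344) = 0.71536

D_KL(Q||P) = -0.36596 + 0.73144 + 0.01009 + 0.71536 = 1.09093 ≈ 1.0909 bits

These are NOT equal (difference: 0.2859 bits). KL divergence is asymmetric: D_KL(P||Q) ≠ D_KL(Q||P) in general.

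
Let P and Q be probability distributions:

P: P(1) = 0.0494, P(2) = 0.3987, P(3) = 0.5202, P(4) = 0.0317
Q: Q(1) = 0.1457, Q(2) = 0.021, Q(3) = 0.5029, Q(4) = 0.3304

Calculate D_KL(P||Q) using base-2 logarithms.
1.5343 bits

D_KL(P||Q) = Σ P(x) log₂(P(x)/Q(x))

Computing term by term:
  P(1)·log₂(P(1)/Q(1)) = 0.0494·log₂(0.0494/0.1457) = -0.07708
  P(2)·log₂(P(2)/Q(2)) = 0.3987·log₂(0.3987/0.021) = 1.69322
  P(3)·log₂(P(3)/Q(3)) = 0.5202·log₂(0.5202/0.5029) = 0.02538
  P(4)·log₂(P(4)/Q(4)) = 0.0317·log₂(0.0317/0.3304) = -0.10720

D_KL(P||Q) = -0.07708 + 1.69322 + 0.02538 - 0.10720 = 1.53432 ≈ 1.5343 bits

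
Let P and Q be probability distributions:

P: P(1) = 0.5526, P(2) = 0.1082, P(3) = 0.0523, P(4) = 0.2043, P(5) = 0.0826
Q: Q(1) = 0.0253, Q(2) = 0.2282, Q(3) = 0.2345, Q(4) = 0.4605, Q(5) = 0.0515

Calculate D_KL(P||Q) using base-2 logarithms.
2.0456 bits

D_KL(P||Q) = Σ P(x) log₂(P(x)/Q(x))

Computing term by term:
  P(1)·log₂(P(1)/Q(1)) = 0.5526·log₂(0.5526/0.0253) = 2.45853
  P(2)·log₂(P(2)/Q(2)) = 0.1082·log₂(0.1082/0.2282) = -0.11649
  P(3)·log₂(P(3)/Q(3)) = 0.0523·log₂(0.0523/0.2345) = -0.11321
  P(4)·log₂(P(4)/Q(4)) = 0.2043·log₂(0.2043/0.4605) = -0.23954
  P(5)·log₂(P(5)/Q(5)) = 0.0826·log₂(0.0826/0.0515) = 0.05630

D_KL(P||Q) = 2.45853 - 0.11649 - 0.11321 - 0.23954 + 0.05630 = 2.04559 ≈ 2.0456 bits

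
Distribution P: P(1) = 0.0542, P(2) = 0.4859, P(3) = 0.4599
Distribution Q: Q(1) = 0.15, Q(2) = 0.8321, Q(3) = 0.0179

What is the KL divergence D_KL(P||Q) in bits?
1.6971 bits

D_KL(P||Q) = Σ P(x) log₂(P(x)/Q(x))

Computing term by term:
  P(1)·log₂(P(1)/Q(1)) = 0.0542·log₂(0.0542/0.15) = -0.07960
  P(2)·log₂(P(2)/Q(2)) = 0.4859·log₂(0.4859/0.8321) = -0.37711
  P(3)·log₂(P(3)/Q(3)) = 0.4599·log₂(0.4599/0.0179) = 2.15384

D_KL(P||Q) = -0.07960 - 0.37711 + 2.15384 = 1.69713 ≈ 1.6971 bits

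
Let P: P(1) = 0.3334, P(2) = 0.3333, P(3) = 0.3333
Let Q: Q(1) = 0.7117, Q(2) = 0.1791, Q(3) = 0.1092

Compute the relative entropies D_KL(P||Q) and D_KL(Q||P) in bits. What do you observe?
D_KL(P||Q) = 0.4705 bits, D_KL(Q||P) = 0.4423 bits. The two directions give different values (D_KL(P||Q) exceeds D_KL(Q||P) by 0.0282 bits): KL divergence is asymmetric.

D_KL(P||Q) = Σ P(x) log₂(P(x)/Q(x))

Computing term by term:
  P(1)·log₂(P(1)/Q(1)) = 0.3334·log₂(0.3334/0.7117) = -0.36474
  P(2)·log₂(P(2)/Q(2)) = 0.3333·log₂(0.3333/0.1791) = 0.29866
  P(3)·log₂(P(3)/Q(3)) = 0.3333·log₂(0.3333/0.1092) = 0.53656

D_KL(P||Q) = -0.36474 + 0.29866 + 0.53656 = 0.47048 ≈ 0.4705 bits

D_KL(Q||P) = Σ Q(x) log₂(Q(x)/P(x))

Computing term by term:
  Q(1)·log₂(Q(1)/P(1)) = 0.7117·log₂(0.7117/0.3334) = 0.77861
  Q(2)·log₂(Q(2)/P(2)) = 0.1791·log₂(0.1791/0.3333) = -0.16048
  Q(3)·log₂(Q(3)/P(3)) = 0.1092·log₂(0.1092/0.3333) = -0.17580

D_KL(Q||P) = 0.77861 - 0.16048 - 0.17580 = 0.44233 ≈ 0.4423 bits

These are NOT equal (difference: 0.0282 bits). KL divergence is asymmetric: D_KL(P||Q) ≠ D_KL(Q||P) in general.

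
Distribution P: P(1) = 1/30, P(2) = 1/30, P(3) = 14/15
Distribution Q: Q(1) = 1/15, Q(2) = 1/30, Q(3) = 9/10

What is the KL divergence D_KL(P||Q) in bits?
0.0156 bits

D_KL(P||Q) = Σ P(x) log₂(P(x)/Q(x))

Computing term by term:
  P(1)·log₂(P(1)/Q(1)) = (1/30)·log₂((1/30)/(1/15)) = -0.03333
  P(2)·log₂(P(2)/Q(2)) = (1/30)·log₂((1/30)/(1/30)) = 0.00000
  P(3)·log₂(P(3)/Q(3)) = (14/15)·log₂((14/15)/(9/10)) = 0.04897

D_KL(P||Q) = -0.03333 + 0.00000 + 0.04897 = 0.01564 ≈ 0.0156 bits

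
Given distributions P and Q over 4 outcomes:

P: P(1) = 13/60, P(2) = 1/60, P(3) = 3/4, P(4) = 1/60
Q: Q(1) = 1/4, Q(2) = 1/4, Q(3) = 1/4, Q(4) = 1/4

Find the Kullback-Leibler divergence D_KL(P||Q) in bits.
1.0138 bits

D_KL(P||Q) = Σ P(x) log₂(P(x)/Q(x))

Computing term by term:
  P(1)·log₂(P(1)/Q(1)) = (13/60)·log₂((13/60)/(1/4)) = -0.04473
  P(2)·log₂(P(2)/Q(2)) = (1/60)·log₂((1/60)/(1/4)) = -0.06511
  P(3)·log₂(P(3)/Q(3)) = (3/4)·log₂((3/4)/(1/4)) = 1.18872
  P(4)·log₂(P(4)/Q(4)) = (1/60)·log₂((1/60)/(1/4)) = -0.06511

D_KL(P||Q) = -0.04473 - 0.06511 + 1.18872 - 0.06511 = 1.01377 ≈ 1.0138 bits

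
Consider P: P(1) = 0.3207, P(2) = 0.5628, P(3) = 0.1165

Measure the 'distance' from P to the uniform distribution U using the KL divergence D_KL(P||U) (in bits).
0.2307 bits

U(i) = 1/3 for all i

D_KL(P||U) = Σ P(x) log₂(P(x) / (1/3))
           = Σ P(x) log₂(P(x)) + log₂(3)
           = log₂(3) - H(P)

H(P) = -Σ P(x) log₂(P(x)):
  -P(1)·log₂(P(1)) = -(0.3207)·log₂(0.3207) = 0.52617
  -P(2)·log₂(P(2)) = -(0.5628)·log₂(0.5628) = 0.46673
  -P(3)·log₂(P(3)) = -(0.1165)·log₂(0.1165) = 0.36134
H(P) = 0.52617 + 0.46673 + 0.36134 = 1.35424 bits

log₂(3) = 1.58496 bits

D_KL(P||U) = 1.58496 - 1.35424 = 0.23072 ≈ 0.2307 bits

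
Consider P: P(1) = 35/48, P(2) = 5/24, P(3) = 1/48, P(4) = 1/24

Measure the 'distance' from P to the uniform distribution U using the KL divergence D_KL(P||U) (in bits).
0.8889 bits

U(i) = 1/4 for all i

D_KL(P||U) = Σ P(x) log₂(P(x) / (1/4))
           = Σ P(x) log₂(P(x)) + log₂(4)
           = log₂(4) - H(P)

H(P) = -Σ P(x) log₂(P(x)):
  -P(1)·log₂(P(1)) = -(35/48)·log₂(35/48) = 0.33227
  -P(2)·log₂(P(2)) = -(5/24)·log₂(5/24) = 0.47147
  -P(3)·log₂(P(3)) = -(1/48)·log₂(1/48) = 0.11635
  -P(4)·log₂(P(4)) = -(1/24)·log₂(1/24) = 0.19104
H(P) = 0.33227 + 0.47147 + 0.11635 + 0.19104 = 1.11113 bits

log₂(4) = 2.00000 bits

D_KL(P||U) = 2.00000 - 1.11113 = 0.88887 ≈ 0.8889 bits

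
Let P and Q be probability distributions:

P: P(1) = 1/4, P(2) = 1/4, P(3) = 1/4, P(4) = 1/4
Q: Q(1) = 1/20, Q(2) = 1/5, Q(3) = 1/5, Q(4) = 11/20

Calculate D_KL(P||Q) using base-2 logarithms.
0.4571 bits

D_KL(P||Q) = Σ P(x) log₂(P(x)/Q(x))

Computing term by term:
  P(1)·log₂(P(1)/Q(1)) = (1/4)·log₂((1/4)/(1/20)) = 0.58048
  P(2)·log₂(P(2)/Q(2)) = (1/4)·log₂((1/4)/(1/5)) = 0.08048
  P(3)·log₂(P(3)/Q(3)) = (1/4)·log₂((1/4)/(1/5)) = 0.08048
  P(4)·log₂(P(4)/Q(4)) = (1/4)·log₂((1/4)/(11/20)) = -0.28438

D_KL(P||Q) = 0.58048 + 0.08048 + 0.08048 - 0.28438 = 0.45706 ≈ 0.4571 bits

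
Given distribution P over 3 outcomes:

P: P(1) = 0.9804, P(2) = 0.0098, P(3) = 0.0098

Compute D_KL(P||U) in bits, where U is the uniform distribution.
1.4262 bits

U(i) = 1/3 for all i

D_KL(P||U) = Σ P(x) log₂(P(x) / (1/3))
           = Σ P(x) log₂(P(x)) + log₂(3)
           = log₂(3) - H(P)

H(P) = -Σ P(x) log₂(P(x)):
  -P(1)·log₂(P(1)) = -(0.9804)·log₂(0.9804) = 0.02800
  -P(2)·log₂(P(2)) = -(0.0098)·log₂(0.0098) = 0.06540
  -P(3)·log₂(P(3)) = -(0.0098)·log₂(0.0098) = 0.06540
H(P) = 0.02800 + 0.06540 + 0.06540 = 0.15880 bits

log₂(3) = 1.58496 bits

D_KL(P||U) = 1.58496 - 0.15880 = 1.42616 ≈ 1.4262 bits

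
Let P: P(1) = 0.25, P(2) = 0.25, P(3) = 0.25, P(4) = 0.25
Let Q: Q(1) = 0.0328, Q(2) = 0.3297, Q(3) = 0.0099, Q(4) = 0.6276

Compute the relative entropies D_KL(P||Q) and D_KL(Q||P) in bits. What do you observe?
D_KL(P||Q) = 1.4653 bits, D_KL(Q||P) = 0.8228 bits. The two directions give different values (D_KL(P||Q) exceeds D_KL(Q||P) by 0.6425 bits): KL divergence is asymmetric.

D_KL(P||Q) = Σ P(x) log₂(P(x)/Q(x))

Computing term by term:
  P(1)·log₂(P(1)/Q(1)) = 0.25·log₂(0.25/0.0328) = 0.73254
  P(2)·log₂(P(2)/Q(2)) = 0.25·log₂(0.25/0.3297) = -0.09981
  P(3)·log₂(P(3)/Q(3)) = 0.25·log₂(0.25/0.0099) = 1.16459
  P(4)·log₂(P(4)/Q(4)) = 0.25·log₂(0.25/0.6276) = -0.33198

D_KL(P||Q) = 0.73254 - 0.09981 + 1.16459 - 0.33198 = 1.46534 ≈ 1.4653 bits

D_KL(Q||P) = Σ Q(x) log₂(Q(x)/P(x))

Computing term by term:
  Q(1)·log₂(Q(1)/P(1)) = 0.0328·log₂(0.0328/0.25) = -0.09611
  Q(2)·log₂(Q(2)/P(2)) = 0.3297·log₂(0.3297/0.25) = 0.13162
  Q(3)·log₂(Q(3)/P(3)) = 0.0099·log₂(0.0099/0.25) = -0.04612
  Q(4)·log₂(Q(4)/P(4)) = 0.6276·log₂(0.6276/0.25) = 0.83340

D_KL(Q||P) = -0.09611 + 0.13162 - 0.04612 + 0.83340 = 0.82279 ≈ 0.8228 bits

These are NOT equal (difference: 0.6425 bits). KL divergence is asymmetric: D_KL(P||Q) ≠ D_KL(Q||P) in general.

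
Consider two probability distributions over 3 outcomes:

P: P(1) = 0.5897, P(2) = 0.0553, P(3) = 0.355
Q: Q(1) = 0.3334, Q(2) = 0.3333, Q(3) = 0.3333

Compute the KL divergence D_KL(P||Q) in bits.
0.3742 bits

D_KL(P||Q) = Σ P(x) log₂(P(x)/Q(x))

Computing term by term:
  P(1)·log₂(P(1)/Q(1)) = 0.5897·log₂(0.5897/0.3334) = 0.48516
  P(2)·log₂(P(2)/Q(2)) = 0.0553·log₂(0.0553/0.3333) = -0.14331
  P(3)·log₂(P(3)/Q(3)) = 0.355·log₂(0.355/0.3333) = 0.03230

D_KL(P||Q) = 0.48516 - 0.14331 + 0.03230 = 0.37415 ≈ 0.3742 bits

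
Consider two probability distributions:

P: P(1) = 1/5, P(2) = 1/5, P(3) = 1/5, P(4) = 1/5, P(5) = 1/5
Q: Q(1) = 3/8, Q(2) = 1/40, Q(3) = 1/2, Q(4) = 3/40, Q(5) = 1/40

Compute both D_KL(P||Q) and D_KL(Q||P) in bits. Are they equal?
D_KL(P||Q) = 1.0372 bits, D_KL(Q||P) = 0.7449 bits. No, they are not equal.

D_KL(P||Q) = Σ P(x) log₂(P(x)/Q(x))

Computing term by term:
  P(1)·log₂(P(1)/Q(1)) = (1/5)·log₂((1/5)/(3/8)) = -0.18138
  P(2)·log₂(P(2)/Q(2)) = (1/5)·log₂((1/5)/(1/40)) = 0.60000
  P(3)·log₂(P(3)/Q(3)) = (1/5)·log₂((1/5)/(1/2)) = -0.26439
  P(4)·log₂(P(4)/Q(4)) = (1/5)·log₂((1/5)/(3/40)) = 0.28301
  P(5)·log₂(P(5)/Q(5)) = (1/5)·log₂((1/5)/(1/40)) = 0.60000

D_KL(P||Q) = -0.18138 + 0.60000 - 0.26439 + 0.28301 + 0.60000 = 1.03724 ≈ 1.0372 bits

D_KL(Q||P) = Σ Q(x) log₂(Q(x)/P(x))

Computing term by term:
  Q(1)·log₂(Q(1)/P(1)) = (3/8)·log₂((3/8)/(1/5)) = 0.34008
  Q(2)·log₂(Q(2)/P(2)) = (1/40)·log₂((1/40)/(1/5)) = -0.07500
  Q(3)·log₂(Q(3)/P(3)) = (1/2)·log₂((1/2)/(1/5)) = 0.66096
  Q(4)·log₂(Q(4)/P(4)) = (3/40)·log₂((3/40)/(1/5)) = -0.10613
  Q(5)·log₂(Q(5)/P(5)) = (1/40)·log₂((1/40)/(1/5)) = -0.07500

D_KL(Q||P) = 0.34008 - 0.07500 + 0.66096 - 0.10613 - 0.07500 = 0.74491 ≈ 0.7449 bits

These are NOT equal (difference: 0.2923 bits). KL divergence is asymmetric: D_KL(P||Q) ≠ D_KL(Q||P) in general.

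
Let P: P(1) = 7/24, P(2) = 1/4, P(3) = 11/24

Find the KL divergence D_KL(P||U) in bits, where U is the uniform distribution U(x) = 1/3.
0.0506 bits

U(i) = 1/3 for all i

D_KL(P||U) = Σ P(x) log₂(P(x) / (1/3))
           = Σ P(x) log₂(P(x)) + log₂(3)
           = log₂(3) - H(P)

H(P) = -Σ P(x) log₂(P(x)):
  -P(1)·log₂(P(1)) = -(7/24)·log₂(7/24) = 0.51847
  -P(2)·log₂(P(2)) = -(1/4)·log₂(1/4) = 0.50000
  -P(3)·log₂(P(3)) = -(11/24)·log₂(11/24) = 0.51587
H(P) = 0.51847 + 0.50000 + 0.51587 = 1.53434 bits

log₂(3) = 1.58496 bits

D_KL(P||U) = 1.58496 - 1.53434 = 0.05062 ≈ 0.0506 bits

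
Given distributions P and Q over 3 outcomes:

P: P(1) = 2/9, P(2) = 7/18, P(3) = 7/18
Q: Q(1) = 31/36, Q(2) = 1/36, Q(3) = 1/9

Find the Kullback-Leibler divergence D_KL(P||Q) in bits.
1.7492 bits

D_KL(P||Q) = Σ P(x) log₂(P(x)/Q(x))

Computing term by term:
  P(1)·log₂(P(1)/Q(1)) = (2/9)·log₂((2/9)/(31/36)) = -0.43427
  P(2)·log₂(P(2)/Q(2)) = (7/18)·log₂((7/18)/(1/36)) = 1.48064
  P(3)·log₂(P(3)/Q(3)) = (7/18)·log₂((7/18)/(1/9)) = 0.70286

D_KL(P||Q) = -0.43427 + 1.48064 + 0.70286 = 1.74923 ≈ 1.7492 bits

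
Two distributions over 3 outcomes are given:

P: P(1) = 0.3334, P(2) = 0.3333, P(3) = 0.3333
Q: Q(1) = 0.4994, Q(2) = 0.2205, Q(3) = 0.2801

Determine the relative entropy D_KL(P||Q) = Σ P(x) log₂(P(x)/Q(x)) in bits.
0.0879 bits

D_KL(P||Q) = Σ P(x) log₂(P(x)/Q(x))

Computing term by term:
  P(1)·log₂(P(1)/Q(1)) = 0.3334·log₂(0.3334/0.4994) = -0.19435
  P(2)·log₂(P(2)/Q(2)) = 0.3333·log₂(0.3333/0.2205) = 0.19866
  P(3)·log₂(P(3)/Q(3)) = 0.3333·log₂(0.3333/0.2801) = 0.08362

D_KL(P||Q) = -0.19435 + 0.19866 + 0.08362 = 0.08793 ≈ 0.0879 bits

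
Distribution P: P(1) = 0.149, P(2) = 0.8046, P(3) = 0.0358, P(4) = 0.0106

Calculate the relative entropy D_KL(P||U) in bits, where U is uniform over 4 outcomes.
1.0969 bits

U(i) = 1/4 for all i

D_KL(P||U) = Σ P(x) log₂(P(x) / (1/4))
           = Σ P(x) log₂(P(x)) + log₂(4)
           = log₂(4) - H(P)

H(P) = -Σ P(x) log₂(P(x)):
  -P(1)·log₂(P(1)) = -(0.149)·log₂(0.149) = 0.40925
  -P(2)·log₂(P(2)) = -(0.8046)·log₂(0.8046) = 0.25237
  -P(3)·log₂(P(3)) = -(0.0358)·log₂(0.0358) = 0.17198
  -P(4)·log₂(P(4)) = -(0.0106)·log₂(0.0106) = 0.06953
H(P) = 0.40925 + 0.25237 + 0.17198 + 0.06953 = 0.90313 bits

log₂(4) = 2.00000 bits

D_KL(P||U) = 2.00000 - 0.90313 = 1.09687 ≈ 1.0969 bits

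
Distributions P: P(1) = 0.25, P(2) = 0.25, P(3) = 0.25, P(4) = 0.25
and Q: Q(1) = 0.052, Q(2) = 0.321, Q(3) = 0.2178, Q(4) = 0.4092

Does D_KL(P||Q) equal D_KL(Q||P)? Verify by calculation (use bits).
D_KL(P||Q) = 0.3482 bits, D_KL(Q||P) = 0.2455 bits. No — D_KL(P||Q) ≠ D_KL(Q||P) for this pair.

D_KL(P||Q) = Σ P(x) log₂(P(x)/Q(x))

Computing term by term:
  P(1)·log₂(P(1)/Q(1)) = 0.25·log₂(0.25/0.052) = 0.56634
  P(2)·log₂(P(2)/Q(2)) = 0.25·log₂(0.25/0.321) = -0.09016
  P(3)·log₂(P(3)/Q(3)) = 0.25·log₂(0.25/0.2178) = 0.04973
  P(4)·log₂(P(4)/Q(4)) = 0.25·log₂(0.25/0.4092) = -0.17772

D_KL(P||Q) = 0.56634 - 0.09016 + 0.04973 - 0.17772 = 0.34819 ≈ 0.3482 bits

D_KL(Q||P) = Σ Q(x) log₂(Q(x)/P(x))

Computing term by term:
  Q(1)·log₂(Q(1)/P(1)) = 0.052·log₂(0.052/0.25) = -0.11780
  Q(2)·log₂(Q(2)/P(2)) = 0.321·log₂(0.321/0.25) = 0.11577
  Q(3)·log₂(Q(3)/P(3)) = 0.2178·log₂(0.2178/0.25) = -0.04333
  Q(4)·log₂(Q(4)/P(4)) = 0.4092·log₂(0.4092/0.25) = 0.29089

D_KL(Q||P) = -0.11780 + 0.11577 - 0.04333 + 0.29089 = 0.24553 ≈ 0.2455 bits

These are NOT equal (difference: 0.1027 bits). KL divergence is asymmetric: D_KL(P||Q) ≠ D_KL(Q||P) in general.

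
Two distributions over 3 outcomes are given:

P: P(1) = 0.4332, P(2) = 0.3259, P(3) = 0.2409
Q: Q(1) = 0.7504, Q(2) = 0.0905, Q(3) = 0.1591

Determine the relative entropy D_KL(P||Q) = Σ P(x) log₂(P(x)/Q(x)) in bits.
0.4032 bits

D_KL(P||Q) = Σ P(x) log₂(P(x)/Q(x))

Computing term by term:
  P(1)·log₂(P(1)/Q(1)) = 0.4332·log₂(0.4332/0.7504) = -0.34337
  P(2)·log₂(P(2)/Q(2)) = 0.3259·log₂(0.3259/0.0905) = 0.60241
  P(3)·log₂(P(3)/Q(3)) = 0.2409·log₂(0.2409/0.1591) = 0.14418

D_KL(P||Q) = -0.34337 + 0.60241 + 0.14418 = 0.40322 ≈ 0.4032 bits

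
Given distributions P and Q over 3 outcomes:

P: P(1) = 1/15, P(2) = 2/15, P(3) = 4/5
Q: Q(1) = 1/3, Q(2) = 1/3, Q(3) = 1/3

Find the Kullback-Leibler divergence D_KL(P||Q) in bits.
0.6794 bits

D_KL(P||Q) = Σ P(x) log₂(P(x)/Q(x))

Computing term by term:
  P(1)·log₂(P(1)/Q(1)) = (1/15)·log₂((1/15)/(1/3)) = -0.15480
  P(2)·log₂(P(2)/Q(2)) = (2/15)·log₂((2/15)/(1/3)) = -0.17626
  P(3)·log₂(P(3)/Q(3)) = (4/5)·log₂((4/5)/(1/3)) = 1.01043

D_KL(P||Q) = -0.15480 - 0.17626 + 1.01043 = 0.67937 ≈ 0.6794 bits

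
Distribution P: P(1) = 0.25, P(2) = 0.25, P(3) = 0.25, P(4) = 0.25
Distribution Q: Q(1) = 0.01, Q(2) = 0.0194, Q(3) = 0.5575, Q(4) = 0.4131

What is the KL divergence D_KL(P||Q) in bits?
1.6125 bits

D_KL(P||Q) = Σ P(x) log₂(P(x)/Q(x))

Computing term by term:
  P(1)·log₂(P(1)/Q(1)) = 0.25·log₂(0.25/0.01) = 1.16096
  P(2)·log₂(P(2)/Q(2)) = 0.25·log₂(0.25/0.0194) = 0.92195
  P(3)·log₂(P(3)/Q(3)) = 0.25·log₂(0.25/0.5575) = -0.28926
  P(4)·log₂(P(4)/Q(4)) = 0.25·log₂(0.25/0.4131) = -0.18114

D_KL(P||Q) = 1.16096 + 0.92195 - 0.28926 - 0.18114 = 1.61251 ≈ 1.6125 bits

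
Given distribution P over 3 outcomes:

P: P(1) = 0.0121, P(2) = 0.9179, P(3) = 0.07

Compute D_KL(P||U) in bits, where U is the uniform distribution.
1.1259 bits

U(i) = 1/3 for all i

D_KL(P||U) = Σ P(x) log₂(P(x) / (1/3))
           = Σ P(x) log₂(P(x)) + log₂(3)
           = log₂(3) - H(P)

H(P) = -Σ P(x) log₂(P(x)):
  -P(1)·log₂(P(1)) = -(0.0121)·log₂(0.0121) = 0.07706
  -P(2)·log₂(P(2)) = -(0.9179)·log₂(0.9179) = 0.11344
  -P(3)·log₂(P(3)) = -(0.07)·log₂(0.07) = 0.26856
H(P) = 0.07706 + 0.11344 + 0.26856 = 0.45906 bits

log₂(3) = 1.58496 bits

D_KL(P||U) = 1.58496 - 0.45906 = 1.12590 ≈ 1.1259 bits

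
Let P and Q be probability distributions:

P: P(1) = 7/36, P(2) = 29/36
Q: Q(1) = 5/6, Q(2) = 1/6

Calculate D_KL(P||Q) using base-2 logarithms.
1.4228 bits

D_KL(P||Q) = Σ P(x) log₂(P(x)/Q(x))

Computing term by term:
  P(1)·log₂(P(1)/Q(1)) = (7/36)·log₂((7/36)/(5/6)) = -0.40824
  P(2)·log₂(P(2)/Q(2)) = (29/36)·log₂((29/36)/(1/6)) = 1.83104

D_KL(P||Q) = -0.40824 + 1.83104 = 1.42280 ≈ 1.4228 bits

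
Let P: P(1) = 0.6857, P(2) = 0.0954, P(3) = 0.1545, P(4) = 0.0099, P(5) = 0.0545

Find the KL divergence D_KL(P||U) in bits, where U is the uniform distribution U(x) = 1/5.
0.9143 bits

U(i) = 1/5 for all i

D_KL(P||U) = Σ P(x) log₂(P(x) / (1/5))
           = Σ P(x) log₂(P(x)) + log₂(5)
           = log₂(5) - H(P)

H(P) = -Σ P(x) log₂(P(x)):
  -P(1)·log₂(P(1)) = -(0.6857)·log₂(0.6857) = 0.37326
  -P(2)·log₂(P(2)) = -(0.0954)·log₂(0.0954) = 0.32339
  -P(3)·log₂(P(3)) = -(0.1545)·log₂(0.1545) = 0.41627
  -P(4)·log₂(P(4)) = -(0.0099)·log₂(0.0099) = 0.06592
  -P(5)·log₂(P(5)) = -(0.0545)·log₂(0.0545) = 0.22877
H(P) = 0.37326 + 0.32339 + 0.41627 + 0.06592 + 0.22877 = 1.40761 bits

log₂(5) = 2.32193 bits

D_KL(P||U) = 2.32193 - 1.40761 = 0.91432 ≈ 0.9143 bits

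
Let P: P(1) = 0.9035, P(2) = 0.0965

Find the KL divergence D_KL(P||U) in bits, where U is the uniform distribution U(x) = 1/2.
0.5422 bits

U(i) = 1/2 for all i

D_KL(P||U) = Σ P(x) log₂(P(x) / (1/2))
           = Σ P(x) log₂(P(x)) + log₂(2)
           = log₂(2) - H(P)

H(P) = -Σ P(x) log₂(P(x)):
  -P(1)·log₂(P(1)) = -(0.9035)·log₂(0.9035) = 0.13228
  -P(2)·log₂(P(2)) = -(0.0965)·log₂(0.0965) = 0.32553
H(P) = 0.13228 + 0.32553 = 0.45781 bits

log₂(2) = 1.00000 bits

D_KL(P||U) = 1.00000 - 0.45781 = 0.54219 ≈ 0.5422 bits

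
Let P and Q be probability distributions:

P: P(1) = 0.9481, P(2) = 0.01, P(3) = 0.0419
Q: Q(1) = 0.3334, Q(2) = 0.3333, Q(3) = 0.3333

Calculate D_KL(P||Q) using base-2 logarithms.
1.2536 bits

D_KL(P||Q) = Σ P(x) log₂(P(x)/Q(x))

Computing term by term:
  P(1)·log₂(P(1)/Q(1)) = 0.9481·log₂(0.9481/0.3334) = 1.42953
  P(2)·log₂(P(2)/Q(2)) = 0.01·log₂(0.01/0.3333) = -0.05059
  P(3)·log₂(P(3)/Q(3)) = 0.0419·log₂(0.0419/0.3333) = -0.12536

D_KL(P||Q) = 1.42953 - 0.05059 - 0.12536 = 1.25358 ≈ 1.2536 bits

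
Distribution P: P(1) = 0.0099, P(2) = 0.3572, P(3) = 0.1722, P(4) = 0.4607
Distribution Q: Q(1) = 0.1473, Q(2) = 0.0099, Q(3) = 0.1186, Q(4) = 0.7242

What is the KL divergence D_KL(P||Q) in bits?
1.6013 bits

D_KL(P||Q) = Σ P(x) log₂(P(x)/Q(x))

Computing term by term:
  P(1)·log₂(P(1)/Q(1)) = 0.0099·log₂(0.0099/0.1473) = -0.03856
  P(2)·log₂(P(2)/Q(2)) = 0.3572·log₂(0.3572/0.0099) = 1.84785
  P(3)·log₂(P(3)/Q(3)) = 0.1722·log₂(0.1722/0.1186) = 0.09264
  P(4)·log₂(P(4)/Q(4)) = 0.4607·log₂(0.4607/0.7242) = -0.30063

D_KL(P||Q) = -0.03856 + 1.84785 + 0.09264 - 0.30063 = 1.60130 ≈ 1.6013 bits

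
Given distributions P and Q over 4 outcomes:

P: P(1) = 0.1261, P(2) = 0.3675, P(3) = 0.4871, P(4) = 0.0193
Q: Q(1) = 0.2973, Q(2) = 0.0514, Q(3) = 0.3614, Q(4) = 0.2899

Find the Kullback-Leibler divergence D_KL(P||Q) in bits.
1.0212 bits

D_KL(P||Q) = Σ P(x) log₂(P(x)/Q(x))

Computing term by term:
  P(1)·log₂(P(1)/Q(1)) = 0.1261·log₂(0.1261/0.2973) = -0.15603
  P(2)·log₂(P(2)/Q(2)) = 0.3675·log₂(0.3675/0.0514) = 1.04293
  P(3)·log₂(P(3)/Q(3)) = 0.4871·log₂(0.4871/0.3614) = 0.20976
  P(4)·log₂(P(4)/Q(4)) = 0.0193·log₂(0.0193/0.2899) = -0.07544

D_KL(P||Q) = -0.15603 + 1.04293 + 0.20976 - 0.07544 = 1.02122 ≈ 1.0212 bits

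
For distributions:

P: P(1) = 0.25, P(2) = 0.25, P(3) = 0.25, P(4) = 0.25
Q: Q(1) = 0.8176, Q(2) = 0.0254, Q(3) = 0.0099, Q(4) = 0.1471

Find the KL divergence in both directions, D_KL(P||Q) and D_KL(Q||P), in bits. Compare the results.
D_KL(P||Q) = 1.7533 bits, D_KL(Q||P) = 1.1552 bits. D_KL(P||Q) is larger than D_KL(Q||P) by 0.5981 bits; the two directions differ.

D_KL(P||Q) = Σ P(x) log₂(P(x)/Q(x))

Computing term by term:
  P(1)·log₂(P(1)/Q(1)) = 0.25·log₂(0.25/0.8176) = -0.42737
  P(2)·log₂(P(2)/Q(2)) = 0.25·log₂(0.25/0.0254) = 0.82476
  P(3)·log₂(P(3)/Q(3)) = 0.25·log₂(0.25/0.0099) = 1.16459
  P(4)·log₂(P(4)/Q(4)) = 0.25·log₂(0.25/0.1471) = 0.19128

D_KL(P||Q) = -0.42737 + 0.82476 + 1.16459 + 0.19128 = 1.75326 ≈ 1.7533 bits

D_KL(Q||P) = Σ Q(x) log₂(Q(x)/P(x))

Computing term by term:
  Q(1)·log₂(Q(1)/P(1)) = 0.8176·log₂(0.8176/0.25) = 1.39766
  Q(2)·log₂(Q(2)/P(2)) = 0.0254·log₂(0.0254/0.25) = -0.08380
  Q(3)·log₂(Q(3)/P(3)) = 0.0099·log₂(0.0099/0.25) = -0.04612
  Q(4)·log₂(Q(4)/P(4)) = 0.1471·log₂(0.1471/0.25) = -0.11255

D_KL(Q||P) = 1.39766 - 0.08380 - 0.04612 - 0.11255 = 1.15519 ≈ 1.1552 bits

These are NOT equal (difference: 0.5981 bits). KL divergence is asymmetric: D_KL(P||Q) ≠ D_KL(Q||P) in general.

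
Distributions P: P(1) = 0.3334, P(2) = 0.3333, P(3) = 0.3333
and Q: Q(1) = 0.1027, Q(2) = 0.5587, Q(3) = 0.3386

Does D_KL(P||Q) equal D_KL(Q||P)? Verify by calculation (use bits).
D_KL(P||Q) = 0.3104 bits, D_KL(Q||P) = 0.2496 bits. No — D_KL(P||Q) ≠ D_KL(Q||P) for this pair.

D_KL(P||Q) = Σ P(x) log₂(P(x)/Q(x))

Computing term by term:
  P(1)·log₂(P(1)/Q(1)) = 0.3334·log₂(0.3334/0.1027) = 0.56639
  P(2)·log₂(P(2)/Q(2)) = 0.3333·log₂(0.3333/0.5587) = -0.24839
  P(3)·log₂(P(3)/Q(3)) = 0.3333·log₂(0.3333/0.3386) = -0.00759

D_KL(P||Q) = 0.56639 - 0.24839 - 0.00759 = 0.31041 ≈ 0.3104 bits

D_KL(Q||P) = Σ Q(x) log₂(Q(x)/P(x))

Computing term by term:
  Q(1)·log₂(Q(1)/P(1)) = 0.1027·log₂(0.1027/0.3334) = -0.17447
  Q(2)·log₂(Q(2)/P(2)) = 0.5587·log₂(0.5587/0.3333) = 0.41637
  Q(3)·log₂(Q(3)/P(3)) = 0.3386·log₂(0.3386/0.3333) = 0.00771

D_KL(Q||P) = -0.17447 + 0.41637 + 0.00771 = 0.24961 ≈ 0.2496 bits

These are NOT equal (difference: 0.0608 bits). KL divergence is asymmetric: D_KL(P||Q) ≠ D_KL(Q||P) in general.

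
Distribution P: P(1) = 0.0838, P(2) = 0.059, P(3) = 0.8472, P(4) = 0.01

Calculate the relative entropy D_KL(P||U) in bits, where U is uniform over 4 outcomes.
1.1902 bits

U(i) = 1/4 for all i

D_KL(P||U) = Σ P(x) log₂(P(x) / (1/4))
           = Σ P(x) log₂(P(x)) + log₂(4)
           = log₂(4) - H(P)

H(P) = -Σ P(x) log₂(P(x)):
  -P(1)·log₂(P(1)) = -(0.0838)·log₂(0.0838) = 0.29974
  -P(2)·log₂(P(2)) = -(0.059)·log₂(0.059) = 0.24091
  -P(3)·log₂(P(3)) = -(0.8472)·log₂(0.8472) = 0.20267
  -P(4)·log₂(P(4)) = -(0.01)·log₂(0.01) = 0.06644
H(P) = 0.29974 + 0.24091 + 0.20267 + 0.06644 = 0.80976 bits

log₂(4) = 2.00000 bits

D_KL(P||U) = 2.00000 - 0.80976 = 1.19024 ≈ 1.1902 bits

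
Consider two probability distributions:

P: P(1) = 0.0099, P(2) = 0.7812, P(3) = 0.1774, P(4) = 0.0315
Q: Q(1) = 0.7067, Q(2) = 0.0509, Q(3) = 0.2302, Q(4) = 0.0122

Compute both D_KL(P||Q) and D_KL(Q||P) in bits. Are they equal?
D_KL(P||Q) = 2.9934 bits, D_KL(Q||P) = 4.2208 bits. No, they are not equal.

D_KL(P||Q) = Σ P(x) log₂(P(x)/Q(x))

Computing term by term:
  P(1)·log₂(P(1)/Q(1)) = 0.0099·log₂(0.0099/0.7067) = -0.06096
  P(2)·log₂(P(2)/Q(2)) = 0.7812·log₂(0.7812/0.0509) = 3.07789
  P(3)·log₂(P(3)/Q(3)) = 0.1774·log₂(0.1774/0.2302) = -0.06668
  P(4)·log₂(P(4)/Q(4)) = 0.0315·log₂(0.0315/0.0122) = 0.04311

D_KL(P||Q) = -0.06096 + 3.07789 - 0.06668 + 0.04311 = 2.99336 ≈ 2.9934 bits

D_KL(Q||P) = Σ Q(x) log₂(Q(x)/P(x))

Computing term by term:
  Q(1)·log₂(Q(1)/P(1)) = 0.7067·log₂(0.7067/0.0099) = 4.35152
  Q(2)·log₂(Q(2)/P(2)) = 0.0509·log₂(0.0509/0.7812) = -0.20054
  Q(3)·log₂(Q(3)/P(3)) = 0.2302·log₂(0.2302/0.1774) = 0.08653
  Q(4)·log₂(Q(4)/P(4)) = 0.0122·log₂(0.0122/0.0315) = -0.01670

D_KL(Q||P) = 4.35152 - 0.20054 + 0.08653 - 0.01670 = 4.22081 ≈ 4.2208 bits

These are NOT equal (difference: 1.2274 bits). KL divergence is asymmetric: D_KL(P||Q) ≠ D_KL(Q||P) in general.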